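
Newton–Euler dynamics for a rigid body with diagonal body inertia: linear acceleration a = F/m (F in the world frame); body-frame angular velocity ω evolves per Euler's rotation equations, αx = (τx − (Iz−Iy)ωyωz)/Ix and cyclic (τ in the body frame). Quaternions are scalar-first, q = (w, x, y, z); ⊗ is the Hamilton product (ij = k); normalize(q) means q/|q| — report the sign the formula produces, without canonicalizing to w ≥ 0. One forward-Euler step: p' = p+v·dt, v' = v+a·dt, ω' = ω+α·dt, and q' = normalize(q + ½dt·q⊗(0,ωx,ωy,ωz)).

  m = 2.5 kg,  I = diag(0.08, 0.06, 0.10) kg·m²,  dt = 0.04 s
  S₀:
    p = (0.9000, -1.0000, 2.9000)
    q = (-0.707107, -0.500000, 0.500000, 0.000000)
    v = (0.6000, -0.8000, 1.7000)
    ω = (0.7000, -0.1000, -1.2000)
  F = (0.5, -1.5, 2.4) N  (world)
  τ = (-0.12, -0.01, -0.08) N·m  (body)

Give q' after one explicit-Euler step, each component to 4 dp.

q' = (-0.6988, -0.5217, 0.4892, 0.0110)

Hamilton product q⊗(0,ω) = (0.4000000, -1.0949749, -0.5292893, 0.5485284)
q + ½dt·q⊗(0,ω), renormalized = (-0.6988, -0.5217, 0.4892, 0.0110)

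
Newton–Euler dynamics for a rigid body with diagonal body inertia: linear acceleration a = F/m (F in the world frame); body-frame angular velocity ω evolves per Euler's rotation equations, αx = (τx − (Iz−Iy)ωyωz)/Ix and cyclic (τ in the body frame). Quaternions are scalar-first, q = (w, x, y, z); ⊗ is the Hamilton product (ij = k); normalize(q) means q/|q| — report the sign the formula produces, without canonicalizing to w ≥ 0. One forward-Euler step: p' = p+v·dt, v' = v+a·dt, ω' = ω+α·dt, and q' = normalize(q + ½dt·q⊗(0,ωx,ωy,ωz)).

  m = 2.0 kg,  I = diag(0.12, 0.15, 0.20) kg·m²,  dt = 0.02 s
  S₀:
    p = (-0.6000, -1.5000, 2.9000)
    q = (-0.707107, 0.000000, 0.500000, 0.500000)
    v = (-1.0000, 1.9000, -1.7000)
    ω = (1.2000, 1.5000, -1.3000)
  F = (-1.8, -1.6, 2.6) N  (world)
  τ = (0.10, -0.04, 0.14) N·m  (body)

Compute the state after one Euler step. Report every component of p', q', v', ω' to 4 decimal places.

p' = (-0.6200, -1.4620, 2.8660)
q' = (-0.7079, -0.0225, 0.4953, 0.5031)
v' = (-1.0180, 1.8840, -1.6740)
ω' = (1.2329, 1.4780, -1.2914)

a = (-0.9000, -0.8000, 1.3000)
p' = p + v·dt = (-0.6200, -1.4620, 2.8660)
new velocity v' = (-1.0180, 1.8840, -1.6740)
ω×(Iω) gyroscopic = (-0.0975, 0.1248, 0.0540)
α = I⁻¹(τ − ω×Iω) = (1.6458, -1.0987, 0.4300)
ω + α·dt = (1.2329, 1.4780, -1.2914)
2q̇ = q⊗(0,ω) = (-0.1000000, -2.2485284, -0.4606605, 0.3192391)
updated quaternion q' = (-0.7079, -0.0225, 0.4953, 0.5031)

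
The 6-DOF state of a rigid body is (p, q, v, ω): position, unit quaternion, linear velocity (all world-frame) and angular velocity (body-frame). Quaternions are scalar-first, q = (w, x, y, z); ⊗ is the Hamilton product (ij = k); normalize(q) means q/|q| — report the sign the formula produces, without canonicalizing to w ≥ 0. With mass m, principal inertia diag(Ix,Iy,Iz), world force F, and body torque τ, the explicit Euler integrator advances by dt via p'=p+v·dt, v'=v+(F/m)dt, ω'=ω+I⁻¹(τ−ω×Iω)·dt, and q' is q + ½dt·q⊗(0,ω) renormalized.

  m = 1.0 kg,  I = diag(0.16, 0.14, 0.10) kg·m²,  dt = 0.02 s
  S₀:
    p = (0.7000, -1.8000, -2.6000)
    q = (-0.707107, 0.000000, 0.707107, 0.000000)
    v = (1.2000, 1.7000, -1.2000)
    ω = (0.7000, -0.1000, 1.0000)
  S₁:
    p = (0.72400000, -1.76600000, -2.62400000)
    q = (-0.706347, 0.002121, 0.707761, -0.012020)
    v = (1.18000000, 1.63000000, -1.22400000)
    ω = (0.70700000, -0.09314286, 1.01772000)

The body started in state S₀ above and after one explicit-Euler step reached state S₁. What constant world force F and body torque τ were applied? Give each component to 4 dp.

F = (-1.0000, -3.5000, -1.2000)
τ = (0.0600, 0.0900, 0.0900)

velocity change Δv = (-0.02000000, -0.07000000, -0.02400000)
F = m·Δv/dt = (-1.0000, -3.5000, -1.2000)
Δω = ω₁−ω₀ = (0.00700000, 0.00685714, 0.01772000)
precession coupling = (0.0040, 0.0420, 0.0014)
τ = I·(Δω/dt) + ω₀×(Iω₀) = (0.0600, 0.0900, 0.0900)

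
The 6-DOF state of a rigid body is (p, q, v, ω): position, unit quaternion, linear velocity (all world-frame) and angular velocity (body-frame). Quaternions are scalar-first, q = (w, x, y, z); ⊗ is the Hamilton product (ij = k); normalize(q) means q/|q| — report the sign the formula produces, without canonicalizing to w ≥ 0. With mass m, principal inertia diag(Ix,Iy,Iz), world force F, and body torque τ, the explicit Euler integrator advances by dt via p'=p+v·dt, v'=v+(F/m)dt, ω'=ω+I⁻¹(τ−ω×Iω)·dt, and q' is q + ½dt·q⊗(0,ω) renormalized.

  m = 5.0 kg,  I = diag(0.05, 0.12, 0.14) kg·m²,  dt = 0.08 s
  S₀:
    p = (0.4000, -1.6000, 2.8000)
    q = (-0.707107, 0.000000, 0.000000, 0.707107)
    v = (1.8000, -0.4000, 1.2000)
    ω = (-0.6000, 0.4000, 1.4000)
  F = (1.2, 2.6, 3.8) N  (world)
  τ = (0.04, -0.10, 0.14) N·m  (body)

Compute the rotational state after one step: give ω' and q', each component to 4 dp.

ω×(Iω) gyroscopic = (0.0112, 0.0756, -0.0168)
angular accel α = (0.5760, -1.4633, 1.1200)
ω' = ω + α·dt = (-0.5539, 0.2829, 1.4896)
q⊗(0,ω) = (-0.9899498, 0.1414214, -0.7071070, -0.9899498)
updated quaternion q' = (-0.7452, 0.0056, -0.0282, 0.6662)

ω' = (-0.5539, 0.2829, 1.4896)
q' = (-0.7452, 0.0056, -0.0282, 0.6662)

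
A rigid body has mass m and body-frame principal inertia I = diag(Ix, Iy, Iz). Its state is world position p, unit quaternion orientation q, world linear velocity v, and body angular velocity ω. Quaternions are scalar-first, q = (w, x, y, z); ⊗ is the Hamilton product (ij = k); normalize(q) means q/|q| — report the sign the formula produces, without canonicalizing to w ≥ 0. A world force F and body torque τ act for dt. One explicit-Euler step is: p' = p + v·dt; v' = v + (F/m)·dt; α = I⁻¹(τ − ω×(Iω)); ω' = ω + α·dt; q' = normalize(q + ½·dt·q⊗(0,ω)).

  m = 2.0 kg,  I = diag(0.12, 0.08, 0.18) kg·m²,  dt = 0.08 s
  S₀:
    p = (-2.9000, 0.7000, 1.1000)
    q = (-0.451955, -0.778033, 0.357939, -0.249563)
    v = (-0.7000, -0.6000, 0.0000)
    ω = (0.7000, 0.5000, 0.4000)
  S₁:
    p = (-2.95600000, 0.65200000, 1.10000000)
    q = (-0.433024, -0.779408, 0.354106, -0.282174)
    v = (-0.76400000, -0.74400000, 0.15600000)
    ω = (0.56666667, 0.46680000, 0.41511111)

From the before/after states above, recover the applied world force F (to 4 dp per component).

Δv = v₁−v₀ = (-0.06400000, -0.14400000, 0.15600000)
applied force F = (-1.6000, -3.6000, 3.9000)

F = (-1.6000, -3.6000, 3.9000)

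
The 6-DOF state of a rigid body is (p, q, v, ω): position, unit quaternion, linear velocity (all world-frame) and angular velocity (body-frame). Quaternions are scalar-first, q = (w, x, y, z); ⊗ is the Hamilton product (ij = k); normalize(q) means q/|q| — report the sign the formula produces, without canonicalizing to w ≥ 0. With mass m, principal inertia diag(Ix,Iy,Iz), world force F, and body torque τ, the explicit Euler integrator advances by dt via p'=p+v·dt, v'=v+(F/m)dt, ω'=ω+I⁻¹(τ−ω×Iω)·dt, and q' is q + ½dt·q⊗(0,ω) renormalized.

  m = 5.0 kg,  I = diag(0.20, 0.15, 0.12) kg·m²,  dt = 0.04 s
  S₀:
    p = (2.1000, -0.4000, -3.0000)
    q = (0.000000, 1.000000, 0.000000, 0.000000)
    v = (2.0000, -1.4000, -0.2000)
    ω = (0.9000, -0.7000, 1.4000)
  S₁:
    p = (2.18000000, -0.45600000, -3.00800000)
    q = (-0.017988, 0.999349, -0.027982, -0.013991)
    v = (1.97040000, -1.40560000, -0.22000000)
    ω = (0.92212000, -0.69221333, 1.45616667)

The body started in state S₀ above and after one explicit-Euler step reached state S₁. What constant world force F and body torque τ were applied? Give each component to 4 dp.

Δv = v₁−v₀ = (-0.02960000, -0.00560000, -0.02000000)
F = m·Δv/dt = (-3.7000, -0.7000, -2.5000)
ω₁ − ω₀ = (0.02212000, 0.00778667, 0.05616667)
gyro term ω₀×Iω₀ = (0.0294, 0.1008, 0.0315)
applied torque τ = (0.1400, 0.1300, 0.2000)

F = (-3.7000, -0.7000, -2.5000)
τ = (0.1400, 0.1300, 0.2000)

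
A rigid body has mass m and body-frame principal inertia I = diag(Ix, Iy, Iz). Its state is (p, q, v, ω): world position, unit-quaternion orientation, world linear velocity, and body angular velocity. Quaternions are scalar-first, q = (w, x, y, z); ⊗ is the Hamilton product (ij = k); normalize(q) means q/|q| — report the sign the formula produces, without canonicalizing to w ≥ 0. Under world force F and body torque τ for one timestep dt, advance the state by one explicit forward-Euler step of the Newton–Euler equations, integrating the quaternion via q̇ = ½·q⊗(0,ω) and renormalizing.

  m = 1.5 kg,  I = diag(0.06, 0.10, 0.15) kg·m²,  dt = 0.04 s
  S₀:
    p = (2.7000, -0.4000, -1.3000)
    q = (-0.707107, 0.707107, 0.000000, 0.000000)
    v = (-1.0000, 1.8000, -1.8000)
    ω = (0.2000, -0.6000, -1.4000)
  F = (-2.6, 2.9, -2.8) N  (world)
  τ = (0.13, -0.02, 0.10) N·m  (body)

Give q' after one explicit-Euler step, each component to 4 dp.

Hamilton product q⊗(0,ω) = (-0.1414214, -0.1414214, 1.4142140, 0.5656856)
updated quaternion q' = (-0.7096, 0.7039, 0.0283, 0.0113)

q' = (-0.7096, 0.7039, 0.0283, 0.0113)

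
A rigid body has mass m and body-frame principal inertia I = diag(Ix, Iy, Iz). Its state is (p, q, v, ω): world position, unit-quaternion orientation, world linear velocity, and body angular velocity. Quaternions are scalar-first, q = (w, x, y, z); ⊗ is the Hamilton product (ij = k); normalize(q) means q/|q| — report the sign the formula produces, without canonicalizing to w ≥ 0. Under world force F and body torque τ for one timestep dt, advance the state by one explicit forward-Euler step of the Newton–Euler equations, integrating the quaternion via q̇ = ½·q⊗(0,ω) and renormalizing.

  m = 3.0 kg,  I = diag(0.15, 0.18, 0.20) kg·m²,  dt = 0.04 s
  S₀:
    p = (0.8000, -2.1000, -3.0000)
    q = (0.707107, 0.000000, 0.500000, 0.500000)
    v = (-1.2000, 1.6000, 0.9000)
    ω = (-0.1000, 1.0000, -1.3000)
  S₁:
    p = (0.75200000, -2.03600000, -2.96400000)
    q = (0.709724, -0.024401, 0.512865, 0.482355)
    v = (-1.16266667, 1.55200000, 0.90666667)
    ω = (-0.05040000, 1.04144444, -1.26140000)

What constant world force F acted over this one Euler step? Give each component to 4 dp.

Δv = v₁−v₀ = (0.03733333, -0.04800000, 0.00666667)
applied force F = (2.8000, -3.6000, 0.5000)

F = (2.8000, -3.6000, 0.5000)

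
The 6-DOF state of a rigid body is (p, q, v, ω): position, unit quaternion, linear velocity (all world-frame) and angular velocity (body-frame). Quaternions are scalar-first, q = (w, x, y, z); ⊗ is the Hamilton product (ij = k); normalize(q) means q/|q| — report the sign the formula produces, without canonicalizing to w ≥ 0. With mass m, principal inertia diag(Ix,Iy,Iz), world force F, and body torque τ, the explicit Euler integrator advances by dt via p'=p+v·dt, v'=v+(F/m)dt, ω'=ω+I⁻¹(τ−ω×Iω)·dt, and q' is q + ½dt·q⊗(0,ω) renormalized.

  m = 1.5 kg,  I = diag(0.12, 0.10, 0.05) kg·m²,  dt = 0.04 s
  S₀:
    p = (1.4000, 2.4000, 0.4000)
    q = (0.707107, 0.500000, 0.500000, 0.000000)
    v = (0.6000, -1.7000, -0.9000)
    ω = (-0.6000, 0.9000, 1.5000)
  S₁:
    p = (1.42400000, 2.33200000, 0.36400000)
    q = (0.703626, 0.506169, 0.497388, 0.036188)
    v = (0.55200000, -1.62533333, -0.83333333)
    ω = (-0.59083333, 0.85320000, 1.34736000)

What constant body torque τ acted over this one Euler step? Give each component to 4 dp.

rate change Δω = (0.00916667, -0.04680000, -0.15264000)
gyro term ω₀×Iω₀ = (-0.0675, -0.0630, 0.0108)
τ = I·(Δω/dt) + ω₀×(Iω₀) = (-0.0400, -0.1800, -0.1800)

τ = (-0.0400, -0.1800, -0.1800)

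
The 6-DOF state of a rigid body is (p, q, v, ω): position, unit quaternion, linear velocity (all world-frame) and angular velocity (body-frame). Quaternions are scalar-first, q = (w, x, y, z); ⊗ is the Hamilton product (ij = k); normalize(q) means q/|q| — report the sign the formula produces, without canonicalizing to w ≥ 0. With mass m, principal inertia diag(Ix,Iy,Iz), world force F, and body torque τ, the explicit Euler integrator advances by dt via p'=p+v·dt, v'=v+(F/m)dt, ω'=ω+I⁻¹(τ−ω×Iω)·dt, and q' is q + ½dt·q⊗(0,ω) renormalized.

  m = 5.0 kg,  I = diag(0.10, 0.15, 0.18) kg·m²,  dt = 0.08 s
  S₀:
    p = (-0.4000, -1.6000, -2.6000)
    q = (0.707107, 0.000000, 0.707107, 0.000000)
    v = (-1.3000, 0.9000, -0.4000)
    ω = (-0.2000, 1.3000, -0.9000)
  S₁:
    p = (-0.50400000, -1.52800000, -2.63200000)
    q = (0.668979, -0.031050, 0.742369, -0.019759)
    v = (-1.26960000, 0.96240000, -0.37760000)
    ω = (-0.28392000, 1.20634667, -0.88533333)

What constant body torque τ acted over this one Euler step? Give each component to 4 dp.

τ = (-0.1400, -0.1900, 0.0200)

ω₁ − ω₀ = (-0.08392000, -0.09365333, 0.01466667)
ω₀×(Iω₀) = (-0.0351, -0.0144, -0.0130)
τ = I·(Δω/dt) + ω₀×(Iω₀) = (-0.1400, -0.1900, 0.0200)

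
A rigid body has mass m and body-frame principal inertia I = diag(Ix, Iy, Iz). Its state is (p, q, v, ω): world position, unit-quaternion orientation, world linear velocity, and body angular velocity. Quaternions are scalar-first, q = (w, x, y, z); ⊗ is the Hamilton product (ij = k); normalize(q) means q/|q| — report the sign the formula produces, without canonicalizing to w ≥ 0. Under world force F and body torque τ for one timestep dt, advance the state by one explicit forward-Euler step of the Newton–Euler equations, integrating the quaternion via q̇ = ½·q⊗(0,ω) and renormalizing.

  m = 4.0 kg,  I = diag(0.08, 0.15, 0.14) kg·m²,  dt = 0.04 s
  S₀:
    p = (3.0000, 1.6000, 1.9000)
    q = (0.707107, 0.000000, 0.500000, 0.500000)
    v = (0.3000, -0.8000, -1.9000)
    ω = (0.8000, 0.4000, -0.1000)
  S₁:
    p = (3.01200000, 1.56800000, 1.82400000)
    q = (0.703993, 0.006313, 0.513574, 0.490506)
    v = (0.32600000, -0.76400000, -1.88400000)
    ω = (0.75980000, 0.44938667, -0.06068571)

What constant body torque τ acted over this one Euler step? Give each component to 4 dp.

rate change Δω = (-0.04020000, 0.04938667, 0.03931429)
gyro term ω₀×Iω₀ = (0.0004, 0.0048, 0.0224)
applied torque τ = (-0.0800, 0.1900, 0.1600)

τ = (-0.0800, 0.1900, 0.1600)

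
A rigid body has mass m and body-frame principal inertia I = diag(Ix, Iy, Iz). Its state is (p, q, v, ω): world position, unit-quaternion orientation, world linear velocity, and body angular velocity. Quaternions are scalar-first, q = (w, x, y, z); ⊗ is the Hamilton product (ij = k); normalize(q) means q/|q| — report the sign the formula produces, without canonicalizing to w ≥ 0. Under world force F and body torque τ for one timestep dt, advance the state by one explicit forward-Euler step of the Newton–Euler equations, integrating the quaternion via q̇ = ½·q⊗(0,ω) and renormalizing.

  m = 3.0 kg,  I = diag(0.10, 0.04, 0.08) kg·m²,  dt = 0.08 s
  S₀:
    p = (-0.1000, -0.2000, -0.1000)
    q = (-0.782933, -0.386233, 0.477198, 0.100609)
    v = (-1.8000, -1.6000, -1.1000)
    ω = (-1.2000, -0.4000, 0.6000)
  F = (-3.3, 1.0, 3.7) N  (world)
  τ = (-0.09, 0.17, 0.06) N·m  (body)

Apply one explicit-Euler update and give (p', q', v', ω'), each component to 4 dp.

p' = (-0.2440, -0.3280, -0.1880)
q' = (-0.7950, -0.3351, 0.4934, 0.1107)
v' = (-1.8880, -1.5733, -1.0013)
ω' = (-1.2643, -0.0312, 0.6888)

a = (-1.1000, 0.3333, 1.2333)
new position p' = (-0.2440, -0.3280, -0.1880)
v' = v + a·dt = (-1.8880, -1.5733, -1.0013)
α = I⁻¹(τ − ω×Iω) = (-0.8040, 4.6100, 1.1100)
ω + α·dt = (-1.2643, -0.0312, 0.6888)
q⊗(0,ω) = (-0.3329658, 1.2660820, 0.4241822, 0.2573710)
q' = normalize(q + ½dt·q⊗(0,ω)) = (-0.7950, -0.3351, 0.4934, 0.1107)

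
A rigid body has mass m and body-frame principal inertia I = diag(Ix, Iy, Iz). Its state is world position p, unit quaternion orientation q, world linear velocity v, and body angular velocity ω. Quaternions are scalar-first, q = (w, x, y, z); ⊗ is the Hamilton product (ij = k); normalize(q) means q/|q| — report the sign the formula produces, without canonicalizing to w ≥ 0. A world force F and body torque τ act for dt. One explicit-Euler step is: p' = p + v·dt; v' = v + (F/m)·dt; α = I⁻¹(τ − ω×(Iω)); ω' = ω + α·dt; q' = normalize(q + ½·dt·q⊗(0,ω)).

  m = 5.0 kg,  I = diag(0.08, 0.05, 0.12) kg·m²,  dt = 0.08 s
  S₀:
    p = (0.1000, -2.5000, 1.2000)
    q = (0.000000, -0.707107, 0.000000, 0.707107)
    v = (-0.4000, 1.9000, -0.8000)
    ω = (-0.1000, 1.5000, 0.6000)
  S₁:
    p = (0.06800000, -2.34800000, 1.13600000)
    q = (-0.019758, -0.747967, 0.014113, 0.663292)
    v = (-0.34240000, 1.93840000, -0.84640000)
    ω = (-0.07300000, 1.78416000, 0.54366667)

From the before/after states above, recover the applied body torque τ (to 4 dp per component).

τ = (0.0900, 0.1800, -0.0800)

Δω = ω₁−ω₀ = (0.02700000, 0.28416000, -0.05633333)
ω₀×(Iω₀) = (0.0630, 0.0024, 0.0045)
I·α + gyro = (0.0900, 0.1800, -0.0800)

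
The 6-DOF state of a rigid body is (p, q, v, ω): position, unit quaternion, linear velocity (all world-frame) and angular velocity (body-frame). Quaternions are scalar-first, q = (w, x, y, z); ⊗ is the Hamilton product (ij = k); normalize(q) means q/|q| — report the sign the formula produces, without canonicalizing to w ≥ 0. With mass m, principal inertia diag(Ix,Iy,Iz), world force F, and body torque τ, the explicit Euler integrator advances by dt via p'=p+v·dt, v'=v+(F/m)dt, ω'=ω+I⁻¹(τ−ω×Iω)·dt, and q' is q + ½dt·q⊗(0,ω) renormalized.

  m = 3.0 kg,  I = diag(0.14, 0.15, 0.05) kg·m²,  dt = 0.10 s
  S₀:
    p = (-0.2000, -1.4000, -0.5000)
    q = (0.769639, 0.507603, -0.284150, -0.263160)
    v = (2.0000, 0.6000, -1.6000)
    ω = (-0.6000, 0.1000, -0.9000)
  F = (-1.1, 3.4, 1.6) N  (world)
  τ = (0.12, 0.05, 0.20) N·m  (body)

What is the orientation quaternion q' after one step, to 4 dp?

Hamilton product q⊗(0,ω) = (0.0961328, -0.1797324, 0.6917026, -0.8124048)
updated quaternion q' = (0.7733, 0.4979, -0.2492, -0.3033)

q' = (0.7733, 0.4979, -0.2492, -0.3033)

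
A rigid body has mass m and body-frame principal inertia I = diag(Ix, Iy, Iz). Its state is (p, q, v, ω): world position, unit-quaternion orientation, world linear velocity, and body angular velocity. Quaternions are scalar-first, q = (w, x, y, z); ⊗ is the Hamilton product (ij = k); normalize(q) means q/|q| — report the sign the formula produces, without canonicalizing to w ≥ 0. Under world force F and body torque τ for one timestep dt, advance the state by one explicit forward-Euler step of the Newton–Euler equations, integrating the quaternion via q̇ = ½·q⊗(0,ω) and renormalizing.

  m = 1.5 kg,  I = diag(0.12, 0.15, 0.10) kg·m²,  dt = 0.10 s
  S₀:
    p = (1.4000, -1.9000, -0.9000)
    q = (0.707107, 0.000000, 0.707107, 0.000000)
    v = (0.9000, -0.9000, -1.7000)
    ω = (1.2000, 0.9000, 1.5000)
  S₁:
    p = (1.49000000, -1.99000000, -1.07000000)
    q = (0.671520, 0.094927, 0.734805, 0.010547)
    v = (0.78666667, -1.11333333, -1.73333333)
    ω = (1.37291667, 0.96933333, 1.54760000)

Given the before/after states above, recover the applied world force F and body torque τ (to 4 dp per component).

F = (-1.7000, -3.2000, -0.5000)
τ = (0.1400, 0.1400, 0.0800)

Δω = ω₁−ω₀ = (0.17291667, 0.06933333, 0.04760000)
ω₀×(Iω₀) = (-0.0675, 0.0360, 0.0324)
applied torque τ = (0.1400, 0.1400, 0.0800)
velocity change Δv = (-0.11333333, -0.21333333, -0.03333333)
F = m·Δv/dt = (-1.7000, -3.2000, -0.5000)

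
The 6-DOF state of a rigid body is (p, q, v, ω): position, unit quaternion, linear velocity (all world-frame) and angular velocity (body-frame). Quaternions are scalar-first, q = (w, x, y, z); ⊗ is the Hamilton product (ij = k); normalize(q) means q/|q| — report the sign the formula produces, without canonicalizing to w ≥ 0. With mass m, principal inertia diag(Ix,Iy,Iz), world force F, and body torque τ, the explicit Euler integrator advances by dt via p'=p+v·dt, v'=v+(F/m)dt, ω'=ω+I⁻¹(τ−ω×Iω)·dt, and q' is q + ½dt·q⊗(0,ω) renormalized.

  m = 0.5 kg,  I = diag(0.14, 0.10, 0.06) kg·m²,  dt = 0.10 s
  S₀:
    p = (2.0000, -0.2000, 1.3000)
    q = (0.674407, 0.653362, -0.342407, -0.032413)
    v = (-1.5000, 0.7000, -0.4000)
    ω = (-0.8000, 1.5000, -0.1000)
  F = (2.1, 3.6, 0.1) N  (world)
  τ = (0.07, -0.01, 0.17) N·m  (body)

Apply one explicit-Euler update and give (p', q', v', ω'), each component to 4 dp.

p' = (1.8500, -0.1300, 1.2600)
q' = (0.7234, 0.6283, -0.2862, -0.0005)
v' = (-1.0800, 1.4200, -0.3800)
ω' = (-0.7543, 1.4836, 0.1033)

a = (4.2000, 7.2000, 0.2000)
new position p' = (1.8500, -0.1300, 1.2600)
v' = v + a·dt = (-1.0800, 1.4200, -0.3800)
angular accel α = (0.4571, -0.1640, 2.0333)
new body rate ω' = (-0.7543, 1.4836, 0.1033)
Hamilton product q⊗(0,ω) = (1.0330588, -0.4566654, 1.1028771, 0.6386767)
q' = normalize(q + ½dt·q⊗(0,ω)) = (0.7234, 0.6283, -0.2862, -0.0005)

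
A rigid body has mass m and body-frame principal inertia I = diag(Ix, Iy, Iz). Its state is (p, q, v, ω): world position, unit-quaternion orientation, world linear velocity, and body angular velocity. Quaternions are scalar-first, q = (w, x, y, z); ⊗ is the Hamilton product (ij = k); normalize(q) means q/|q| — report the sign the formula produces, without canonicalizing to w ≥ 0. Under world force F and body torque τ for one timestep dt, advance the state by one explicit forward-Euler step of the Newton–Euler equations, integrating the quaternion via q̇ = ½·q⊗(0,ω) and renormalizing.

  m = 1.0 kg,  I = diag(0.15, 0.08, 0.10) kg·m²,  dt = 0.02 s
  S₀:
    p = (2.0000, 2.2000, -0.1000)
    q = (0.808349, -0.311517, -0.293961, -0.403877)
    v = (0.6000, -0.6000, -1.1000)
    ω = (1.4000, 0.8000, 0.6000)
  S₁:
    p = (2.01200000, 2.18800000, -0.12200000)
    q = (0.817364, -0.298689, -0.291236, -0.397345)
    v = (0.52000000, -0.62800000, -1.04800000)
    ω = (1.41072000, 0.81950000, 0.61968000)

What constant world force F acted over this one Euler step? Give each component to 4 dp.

F = (-4.0000, -1.4000, 2.6000)

v₁ − v₀ = (-0.08000000, -0.02800000, 0.05200000)
m·(v₁−v₀)/dt = (-4.0000, -1.4000, 2.6000)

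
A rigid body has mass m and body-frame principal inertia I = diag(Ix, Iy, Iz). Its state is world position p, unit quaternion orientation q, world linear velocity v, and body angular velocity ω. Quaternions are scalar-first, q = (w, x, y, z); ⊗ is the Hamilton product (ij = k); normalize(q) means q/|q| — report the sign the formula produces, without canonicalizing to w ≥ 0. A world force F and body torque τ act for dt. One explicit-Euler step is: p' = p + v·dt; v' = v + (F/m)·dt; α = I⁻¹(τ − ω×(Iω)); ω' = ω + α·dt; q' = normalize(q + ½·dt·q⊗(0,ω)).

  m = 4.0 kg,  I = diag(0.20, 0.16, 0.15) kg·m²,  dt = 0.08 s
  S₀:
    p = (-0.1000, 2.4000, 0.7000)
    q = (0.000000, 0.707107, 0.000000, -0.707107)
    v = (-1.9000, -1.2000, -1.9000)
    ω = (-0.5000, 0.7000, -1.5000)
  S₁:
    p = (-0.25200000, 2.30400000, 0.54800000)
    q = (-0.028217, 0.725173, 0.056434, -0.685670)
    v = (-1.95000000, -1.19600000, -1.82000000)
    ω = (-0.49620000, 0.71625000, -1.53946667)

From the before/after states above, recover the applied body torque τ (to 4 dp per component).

τ = (0.0200, 0.0700, -0.0600)

Δω = ω₁−ω₀ = (0.00380000, 0.01625000, -0.03946667)
τ = I·(Δω/dt) + ω₀×(Iω₀) = (0.0200, 0.0700, -0.0600)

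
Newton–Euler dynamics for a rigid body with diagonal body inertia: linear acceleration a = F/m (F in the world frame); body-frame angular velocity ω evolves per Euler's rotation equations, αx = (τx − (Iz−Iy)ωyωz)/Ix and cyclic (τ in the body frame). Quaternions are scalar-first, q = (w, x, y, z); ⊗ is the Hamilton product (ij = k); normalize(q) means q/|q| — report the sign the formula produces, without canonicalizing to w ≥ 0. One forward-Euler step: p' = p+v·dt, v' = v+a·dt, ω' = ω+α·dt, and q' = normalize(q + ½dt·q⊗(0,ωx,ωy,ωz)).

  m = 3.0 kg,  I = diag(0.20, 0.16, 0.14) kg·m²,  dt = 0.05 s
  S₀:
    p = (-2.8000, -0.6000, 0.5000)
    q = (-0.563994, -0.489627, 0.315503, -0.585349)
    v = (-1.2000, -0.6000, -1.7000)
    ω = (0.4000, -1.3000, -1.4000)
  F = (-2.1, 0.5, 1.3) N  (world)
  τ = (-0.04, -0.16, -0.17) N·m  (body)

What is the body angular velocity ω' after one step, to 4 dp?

ω' = (0.3991, -1.3395, -1.4681)

gyro term ω×Iω = (-0.0364, -0.0336, 0.0208)
angular accel α = (-0.0180, -0.7900, -1.3629)
new body rate ω' = (0.3991, -1.3395, -1.4681)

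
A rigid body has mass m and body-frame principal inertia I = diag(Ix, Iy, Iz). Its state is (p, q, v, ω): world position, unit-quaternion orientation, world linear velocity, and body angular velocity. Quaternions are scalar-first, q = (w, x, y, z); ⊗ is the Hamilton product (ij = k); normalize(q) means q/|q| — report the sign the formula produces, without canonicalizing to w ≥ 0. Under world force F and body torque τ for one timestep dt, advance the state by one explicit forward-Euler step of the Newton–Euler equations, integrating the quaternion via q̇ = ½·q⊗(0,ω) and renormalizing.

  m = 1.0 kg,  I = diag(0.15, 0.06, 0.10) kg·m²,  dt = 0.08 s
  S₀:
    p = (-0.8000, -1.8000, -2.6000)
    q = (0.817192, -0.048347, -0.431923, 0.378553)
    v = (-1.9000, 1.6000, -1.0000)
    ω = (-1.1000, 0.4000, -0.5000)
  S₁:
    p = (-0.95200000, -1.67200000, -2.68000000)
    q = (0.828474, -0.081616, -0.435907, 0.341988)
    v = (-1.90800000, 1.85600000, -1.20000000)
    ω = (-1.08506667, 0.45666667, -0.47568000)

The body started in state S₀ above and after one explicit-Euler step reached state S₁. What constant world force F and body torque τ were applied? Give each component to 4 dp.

F = (-0.1000, 3.2000, -2.5000)
τ = (0.0200, 0.0700, 0.0700)

Δv = v₁−v₀ = (-0.00800000, 0.25600000, -0.20000000)
F = m·Δv/dt = (-0.1000, 3.2000, -2.5000)
rate change Δω = (0.01493333, 0.05666667, 0.02432000)
gyro term ω₀×Iω₀ = (-0.0080, 0.0275, 0.0396)
I·α + gyro = (0.0200, 0.0700, 0.0700)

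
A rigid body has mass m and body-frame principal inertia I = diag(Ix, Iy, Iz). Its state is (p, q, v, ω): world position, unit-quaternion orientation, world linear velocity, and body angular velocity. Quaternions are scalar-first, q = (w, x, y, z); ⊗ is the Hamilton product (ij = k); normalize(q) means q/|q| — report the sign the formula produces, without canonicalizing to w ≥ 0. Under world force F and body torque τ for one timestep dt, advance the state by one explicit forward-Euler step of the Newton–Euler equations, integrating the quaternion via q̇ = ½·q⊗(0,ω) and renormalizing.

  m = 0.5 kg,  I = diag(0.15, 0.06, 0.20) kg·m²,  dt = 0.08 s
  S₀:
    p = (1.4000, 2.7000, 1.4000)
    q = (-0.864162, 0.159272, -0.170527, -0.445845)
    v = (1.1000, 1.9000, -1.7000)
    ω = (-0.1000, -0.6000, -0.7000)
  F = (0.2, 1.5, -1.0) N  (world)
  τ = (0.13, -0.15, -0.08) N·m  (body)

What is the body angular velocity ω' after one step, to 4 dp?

gyro term ω×Iω = (0.0588, -0.0035, -0.0054)
α = I⁻¹(τ − ω×Iω) = (0.4747, -2.4417, -0.3730)
new body rate ω' = (-0.0620, -0.7953, -0.7298)

ω' = (-0.0620, -0.7953, -0.7298)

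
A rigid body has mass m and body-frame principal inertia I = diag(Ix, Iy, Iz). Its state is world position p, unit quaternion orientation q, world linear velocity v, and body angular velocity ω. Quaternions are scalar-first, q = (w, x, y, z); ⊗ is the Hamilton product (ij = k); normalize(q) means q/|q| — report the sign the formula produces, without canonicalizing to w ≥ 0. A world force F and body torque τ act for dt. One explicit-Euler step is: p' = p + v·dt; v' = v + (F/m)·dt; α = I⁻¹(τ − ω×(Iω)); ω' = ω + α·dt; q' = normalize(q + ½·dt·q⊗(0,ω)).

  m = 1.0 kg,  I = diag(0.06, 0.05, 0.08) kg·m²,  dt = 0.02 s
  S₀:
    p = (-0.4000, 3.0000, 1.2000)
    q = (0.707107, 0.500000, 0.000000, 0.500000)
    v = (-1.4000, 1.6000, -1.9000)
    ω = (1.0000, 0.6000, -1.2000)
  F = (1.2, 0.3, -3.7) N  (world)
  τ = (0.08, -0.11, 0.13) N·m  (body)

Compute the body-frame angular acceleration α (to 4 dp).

α = (1.6933, -2.6800, 1.7000)

ω×(Iω) gyroscopic = (-0.0216, 0.0240, -0.0060)
α = I⁻¹(τ − ω×Iω) = (1.6933, -2.6800, 1.7000)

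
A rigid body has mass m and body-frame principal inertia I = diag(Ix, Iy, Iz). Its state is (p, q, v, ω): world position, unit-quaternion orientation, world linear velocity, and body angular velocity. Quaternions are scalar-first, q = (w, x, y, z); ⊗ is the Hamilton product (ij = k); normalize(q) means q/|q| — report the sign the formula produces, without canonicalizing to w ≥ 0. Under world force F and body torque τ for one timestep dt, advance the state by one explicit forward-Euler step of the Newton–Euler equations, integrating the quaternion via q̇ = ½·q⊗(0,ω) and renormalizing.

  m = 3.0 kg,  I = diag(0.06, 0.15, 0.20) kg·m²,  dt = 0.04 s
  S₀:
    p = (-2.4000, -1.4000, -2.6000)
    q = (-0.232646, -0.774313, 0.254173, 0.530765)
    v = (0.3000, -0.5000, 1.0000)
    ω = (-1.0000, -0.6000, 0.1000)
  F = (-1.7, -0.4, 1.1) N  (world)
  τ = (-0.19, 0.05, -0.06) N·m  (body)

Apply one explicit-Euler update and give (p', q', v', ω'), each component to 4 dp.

(τ − ω×Iω)/I = (-3.1167, 0.2400, -0.5700)
ω + α·dt = (-1.1247, -0.5904, 0.0772)
q⊗(0,ω) = (-0.6748857, 0.5765223, -0.3137461, 0.6954962)
q' = normalize(q + ½dt·q⊗(0,ω)) = (-0.2461, -0.7626, 0.2478, 0.5445)
new position p' = (-2.3880, -1.4200, -2.5600)
v + (F/m)dt = (0.2773, -0.5053, 1.0147)

p' = (-2.3880, -1.4200, -2.5600)
q' = (-0.2461, -0.7626, 0.2478, 0.5445)
v' = (0.2773, -0.5053, 1.0147)
ω' = (-1.1247, -0.5904, 0.0772)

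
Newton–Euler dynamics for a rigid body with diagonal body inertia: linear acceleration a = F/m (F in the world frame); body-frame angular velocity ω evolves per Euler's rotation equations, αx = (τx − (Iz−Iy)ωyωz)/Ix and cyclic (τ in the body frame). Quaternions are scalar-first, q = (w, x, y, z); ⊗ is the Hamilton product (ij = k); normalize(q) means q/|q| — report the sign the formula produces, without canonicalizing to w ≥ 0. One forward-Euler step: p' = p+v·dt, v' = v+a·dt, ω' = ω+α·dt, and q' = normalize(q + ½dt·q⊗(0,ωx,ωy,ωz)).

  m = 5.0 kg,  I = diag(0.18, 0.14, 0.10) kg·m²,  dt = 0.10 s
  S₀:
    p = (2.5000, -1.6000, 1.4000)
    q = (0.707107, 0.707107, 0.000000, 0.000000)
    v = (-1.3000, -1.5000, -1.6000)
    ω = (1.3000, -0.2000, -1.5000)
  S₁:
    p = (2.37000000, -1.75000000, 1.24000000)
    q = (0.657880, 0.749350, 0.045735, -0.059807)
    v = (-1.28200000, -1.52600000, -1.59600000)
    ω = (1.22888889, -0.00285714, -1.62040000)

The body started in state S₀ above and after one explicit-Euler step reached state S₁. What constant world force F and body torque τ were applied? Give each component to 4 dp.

F = (0.9000, -1.3000, 0.2000)
τ = (-0.1400, 0.1200, -0.1100)

velocity change Δv = (0.01800000, -0.02600000, 0.00400000)
applied force F = (0.9000, -1.3000, 0.2000)
Δω = ω₁−ω₀ = (-0.07111111, 0.19714286, -0.12040000)
τ = I·(Δω/dt) + ω₀×(Iω₀) = (-0.1400, 0.1200, -0.1100)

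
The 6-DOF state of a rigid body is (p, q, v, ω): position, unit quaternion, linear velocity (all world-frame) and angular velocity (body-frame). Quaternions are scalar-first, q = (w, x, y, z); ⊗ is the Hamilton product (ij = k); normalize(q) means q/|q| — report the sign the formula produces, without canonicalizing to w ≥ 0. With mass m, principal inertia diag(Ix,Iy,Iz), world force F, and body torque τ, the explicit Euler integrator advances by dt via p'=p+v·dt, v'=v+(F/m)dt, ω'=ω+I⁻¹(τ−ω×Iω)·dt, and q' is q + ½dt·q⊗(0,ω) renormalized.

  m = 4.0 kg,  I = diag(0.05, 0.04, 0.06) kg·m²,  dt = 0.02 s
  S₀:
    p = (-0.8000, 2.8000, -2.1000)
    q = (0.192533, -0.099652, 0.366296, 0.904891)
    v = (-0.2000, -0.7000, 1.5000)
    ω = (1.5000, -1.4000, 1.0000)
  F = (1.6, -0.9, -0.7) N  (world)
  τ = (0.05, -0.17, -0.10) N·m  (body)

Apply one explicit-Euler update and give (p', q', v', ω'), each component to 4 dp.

ω×(Iω) gyroscopic = (-0.0280, -0.0150, 0.0210)
α = I⁻¹(τ − ω×Iω) = (1.5600, -3.8750, -2.0167)
new body rate ω' = (1.5312, -1.4775, 0.9597)
Hamilton product q⊗(0,ω) = (-0.2425986, 1.9219429, 1.1874423, -0.2173982)
q + ½dt·q⊗(0,ω), renormalized = (0.1901, -0.0804, 0.3781, 0.9025)
a = F/m = (0.4000, -0.2250, -0.1750)
p + v·dt = (-0.8040, 2.7860, -2.0700)
v' = v + a·dt = (-0.1920, -0.7045, 1.4965)

p' = (-0.8040, 2.7860, -2.0700)
q' = (0.1901, -0.0804, 0.3781, 0.9025)
v' = (-0.1920, -0.7045, 1.4965)
ω' = (1.5312, -1.4775, 0.9597)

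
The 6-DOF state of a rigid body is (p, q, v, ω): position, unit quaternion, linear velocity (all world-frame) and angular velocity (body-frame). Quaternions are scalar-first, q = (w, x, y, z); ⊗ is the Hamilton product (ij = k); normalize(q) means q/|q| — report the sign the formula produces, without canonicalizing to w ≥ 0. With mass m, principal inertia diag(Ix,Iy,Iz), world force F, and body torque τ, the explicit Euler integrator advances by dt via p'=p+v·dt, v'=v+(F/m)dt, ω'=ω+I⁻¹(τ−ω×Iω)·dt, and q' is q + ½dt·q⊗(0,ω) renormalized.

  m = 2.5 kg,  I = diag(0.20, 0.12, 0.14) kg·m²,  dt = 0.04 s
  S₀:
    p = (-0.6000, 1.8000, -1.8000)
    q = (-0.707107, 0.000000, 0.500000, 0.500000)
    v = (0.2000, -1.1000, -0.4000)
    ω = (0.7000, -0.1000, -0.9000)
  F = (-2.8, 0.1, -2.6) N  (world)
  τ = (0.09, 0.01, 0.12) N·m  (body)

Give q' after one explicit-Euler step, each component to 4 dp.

q' = (-0.6969, -0.0179, 0.5083, 0.5056)

q⊗(0,ω) = (0.5000000, -0.8949749, 0.4207107, 0.2863963)
q' = normalize(q + ½dt·q⊗(0,ω)) = (-0.6969, -0.0179, 0.5083, 0.5056)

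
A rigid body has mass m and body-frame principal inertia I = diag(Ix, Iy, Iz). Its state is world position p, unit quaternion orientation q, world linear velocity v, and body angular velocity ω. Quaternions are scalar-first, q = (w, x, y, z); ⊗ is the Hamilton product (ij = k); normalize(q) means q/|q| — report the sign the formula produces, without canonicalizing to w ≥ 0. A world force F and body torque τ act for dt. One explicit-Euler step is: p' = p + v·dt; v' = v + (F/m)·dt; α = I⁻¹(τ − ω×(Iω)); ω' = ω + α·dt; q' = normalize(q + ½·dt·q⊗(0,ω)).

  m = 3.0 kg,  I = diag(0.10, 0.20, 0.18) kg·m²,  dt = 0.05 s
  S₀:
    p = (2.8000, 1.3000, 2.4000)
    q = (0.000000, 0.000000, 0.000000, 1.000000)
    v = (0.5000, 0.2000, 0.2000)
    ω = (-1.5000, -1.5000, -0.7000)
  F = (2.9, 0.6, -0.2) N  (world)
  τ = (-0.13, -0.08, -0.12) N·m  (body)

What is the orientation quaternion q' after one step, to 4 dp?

q' = (0.0175, 0.0374, -0.0374, 0.9984)

2q̇ = q⊗(0,ω) = (0.7000000, 1.5000000, -1.5000000, 0.0000000)
q + ½dt·q⊗(0,ω), renormalized = (0.0175, 0.0374, -0.0374, 0.9984)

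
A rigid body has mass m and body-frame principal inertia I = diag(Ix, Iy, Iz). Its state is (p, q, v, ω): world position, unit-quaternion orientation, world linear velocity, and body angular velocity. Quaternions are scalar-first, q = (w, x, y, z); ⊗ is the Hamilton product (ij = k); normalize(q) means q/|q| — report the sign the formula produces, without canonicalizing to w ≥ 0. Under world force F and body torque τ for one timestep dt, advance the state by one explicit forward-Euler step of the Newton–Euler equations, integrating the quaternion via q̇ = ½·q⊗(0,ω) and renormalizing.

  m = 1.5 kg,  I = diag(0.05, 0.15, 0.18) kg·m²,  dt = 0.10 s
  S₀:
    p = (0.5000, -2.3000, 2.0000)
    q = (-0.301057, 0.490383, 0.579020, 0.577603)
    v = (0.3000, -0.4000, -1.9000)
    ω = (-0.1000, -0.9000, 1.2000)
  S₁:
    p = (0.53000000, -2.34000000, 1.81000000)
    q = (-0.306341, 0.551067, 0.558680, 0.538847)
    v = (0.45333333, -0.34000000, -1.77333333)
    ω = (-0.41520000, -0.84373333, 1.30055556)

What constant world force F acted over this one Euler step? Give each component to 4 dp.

F = (2.3000, 0.9000, 1.9000)

velocity change Δv = (0.15333333, 0.06000000, 0.12666667)
F = m·Δv/dt = (2.3000, 0.9000, 1.9000)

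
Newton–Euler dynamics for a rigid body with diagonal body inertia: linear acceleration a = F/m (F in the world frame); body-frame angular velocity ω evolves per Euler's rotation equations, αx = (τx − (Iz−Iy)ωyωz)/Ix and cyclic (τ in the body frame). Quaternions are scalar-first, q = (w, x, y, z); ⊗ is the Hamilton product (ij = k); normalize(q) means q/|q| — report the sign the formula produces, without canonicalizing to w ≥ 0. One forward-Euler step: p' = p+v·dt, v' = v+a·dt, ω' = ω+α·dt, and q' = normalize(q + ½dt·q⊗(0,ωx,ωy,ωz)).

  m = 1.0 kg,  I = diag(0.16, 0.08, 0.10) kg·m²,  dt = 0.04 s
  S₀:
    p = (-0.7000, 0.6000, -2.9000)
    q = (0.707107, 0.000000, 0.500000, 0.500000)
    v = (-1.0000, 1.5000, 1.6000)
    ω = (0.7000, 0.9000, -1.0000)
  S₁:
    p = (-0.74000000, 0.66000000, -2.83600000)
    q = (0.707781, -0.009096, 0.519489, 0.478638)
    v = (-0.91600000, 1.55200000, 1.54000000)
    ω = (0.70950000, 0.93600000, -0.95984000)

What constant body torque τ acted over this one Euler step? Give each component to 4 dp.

τ = (0.0200, 0.0300, 0.0500)

rate change Δω = (0.00950000, 0.03600000, 0.04016000)
precession coupling = (-0.0180, -0.0420, -0.0504)
applied torque τ = (0.0200, 0.0300, 0.0500)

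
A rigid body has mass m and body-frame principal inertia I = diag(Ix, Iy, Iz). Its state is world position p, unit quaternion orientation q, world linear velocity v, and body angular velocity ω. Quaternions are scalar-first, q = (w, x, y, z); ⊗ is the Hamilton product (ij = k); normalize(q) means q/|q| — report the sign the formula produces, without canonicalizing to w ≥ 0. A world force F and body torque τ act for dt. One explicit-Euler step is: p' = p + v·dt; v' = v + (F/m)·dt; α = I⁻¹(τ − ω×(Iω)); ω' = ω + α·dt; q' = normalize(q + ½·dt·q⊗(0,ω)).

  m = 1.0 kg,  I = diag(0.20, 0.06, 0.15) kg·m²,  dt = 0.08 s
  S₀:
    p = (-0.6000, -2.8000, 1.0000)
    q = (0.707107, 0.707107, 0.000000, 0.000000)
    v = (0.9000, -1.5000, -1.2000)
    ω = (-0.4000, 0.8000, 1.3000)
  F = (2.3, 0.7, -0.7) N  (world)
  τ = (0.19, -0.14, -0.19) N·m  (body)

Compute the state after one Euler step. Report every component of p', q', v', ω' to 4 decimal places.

linear accel F/m = (2.3000, 0.7000, -0.7000)
p + v·dt = (-0.5280, -2.9200, 0.9040)
v + (F/m)dt = (1.0840, -1.4440, -1.2560)
(τ − ω×Iω)/I = (0.4820, -1.9000, -1.5653)
ω' = ω + α·dt = (-0.3614, 0.6480, 1.1748)
Hamilton product q⊗(0,ω) = (0.2828428, -0.2828428, -0.3535535, 1.4849247)
q' = normalize(q + ½dt·q⊗(0,ω)) = (0.7170, 0.6944, -0.0141, 0.0593)

p' = (-0.5280, -2.9200, 0.9040)
q' = (0.7170, 0.6944, -0.0141, 0.0593)
v' = (1.0840, -1.4440, -1.2560)
ω' = (-0.3614, 0.6480, 1.1748)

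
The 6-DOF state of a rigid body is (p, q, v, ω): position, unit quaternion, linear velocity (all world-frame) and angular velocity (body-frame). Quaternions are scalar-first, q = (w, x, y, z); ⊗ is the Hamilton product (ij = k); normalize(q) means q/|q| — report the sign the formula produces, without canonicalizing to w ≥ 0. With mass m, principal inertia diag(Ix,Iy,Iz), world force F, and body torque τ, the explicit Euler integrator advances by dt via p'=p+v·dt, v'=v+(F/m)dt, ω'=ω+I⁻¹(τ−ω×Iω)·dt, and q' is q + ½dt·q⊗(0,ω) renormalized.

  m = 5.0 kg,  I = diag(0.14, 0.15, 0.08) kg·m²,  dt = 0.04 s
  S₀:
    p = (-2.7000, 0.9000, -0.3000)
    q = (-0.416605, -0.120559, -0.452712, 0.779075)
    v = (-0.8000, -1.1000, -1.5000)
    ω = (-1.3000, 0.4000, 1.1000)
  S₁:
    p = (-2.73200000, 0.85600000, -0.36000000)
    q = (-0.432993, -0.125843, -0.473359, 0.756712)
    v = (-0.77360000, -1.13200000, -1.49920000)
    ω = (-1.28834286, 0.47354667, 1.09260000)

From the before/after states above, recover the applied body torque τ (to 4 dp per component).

ω₁ − ω₀ = (0.01165714, 0.07354667, -0.00740000)
applied torque τ = (0.0100, 0.1900, -0.0200)

τ = (0.0100, 0.1900, -0.0200)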